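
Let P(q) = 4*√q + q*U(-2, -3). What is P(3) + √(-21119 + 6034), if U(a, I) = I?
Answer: -9 + 4*√3 + I*√15085 ≈ -2.0718 + 122.82*I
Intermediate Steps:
P(q) = -3*q + 4*√q (P(q) = 4*√q + q*(-3) = 4*√q - 3*q = -3*q + 4*√q)
P(3) + √(-21119 + 6034) = (-3*3 + 4*√3) + √(-21119 + 6034) = (-9 + 4*√3) + √(-15085) = (-9 + 4*√3) + I*√15085 = -9 + 4*√3 + I*√15085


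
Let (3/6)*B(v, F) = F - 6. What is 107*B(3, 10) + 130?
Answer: 986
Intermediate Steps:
B(v, F) = -12 + 2*F (B(v, F) = 2*(F - 6) = 2*(-6 + F) = -12 + 2*F)
107*B(3, 10) + 130 = 107*(-12 + 2*10) + 130 = 107*(-12 + 20) + 130 = 107*8 + 130 = 856 + 130 = 986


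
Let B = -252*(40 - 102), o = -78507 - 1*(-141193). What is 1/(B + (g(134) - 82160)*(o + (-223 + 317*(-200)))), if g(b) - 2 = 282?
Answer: 1/76733436 ≈ 1.3032e-8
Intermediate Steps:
o = 62686 (o = -78507 + 141193 = 62686)
g(b) = 284 (g(b) = 2 + 282 = 284)
B = 15624 (B = -252*(-62) = 15624)
1/(B + (g(134) - 82160)*(o + (-223 + 317*(-200)))) = 1/(15624 + (284 - 82160)*(62686 + (-223 + 317*(-200)))) = 1/(15624 - 81876*(62686 + (-223 - 63400))) = 1/(15624 - 81876*(62686 - 63623)) = 1/(15624 - 81876*(-937)) = 1/(15624 + 76717812) = 1/76733436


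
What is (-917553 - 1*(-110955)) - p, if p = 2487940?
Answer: -3294538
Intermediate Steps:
(-917553 - 1*(-110955)) - p = (-917553 - 1*(-110955)) - 1*2487940 = (-917553 + 110955) - 2487940 = -806598 - 2487940 = -3294538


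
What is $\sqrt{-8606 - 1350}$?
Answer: $2 i \sqrt{2489} \approx 99.78 i$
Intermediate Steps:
$\sqrt{-8606 - 1350} = \sqrt{-9956} = 2 i \sqrt{2489}$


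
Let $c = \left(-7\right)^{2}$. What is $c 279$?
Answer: $13671$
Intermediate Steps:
$c = 49$
$c 279 = 49 \cdot 279 = 13671$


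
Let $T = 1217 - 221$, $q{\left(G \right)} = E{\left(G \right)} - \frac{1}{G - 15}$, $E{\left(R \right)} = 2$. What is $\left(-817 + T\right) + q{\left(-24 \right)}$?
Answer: $\frac{7060}{39} \approx 181.03$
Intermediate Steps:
$q{\left(G \right)} = 2 - \frac{1}{-15 + G}$ ($q{\left(G \right)} = 2 - \frac{1}{G - 15} = 2 - \frac{1}{-15 + G}$)
$T = 996$ ($T = 1217 - 221 = 996$)
$\left(-817 + T\right) + q{\left(-24 \right)} = \left(-817 + 996\right) + \frac{-31 + 2 \left(-24\right)}{-15 - 24} = 179 + \frac{-31 - 48}{-39} = 179 - - \frac{79}{39} = 179 + \frac{79}{39} = \frac{7060}{39}$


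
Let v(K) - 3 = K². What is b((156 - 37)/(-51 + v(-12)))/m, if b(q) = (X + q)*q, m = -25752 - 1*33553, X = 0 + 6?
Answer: -16541/109310976 ≈ -0.00015132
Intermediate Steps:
X = 6
m = -59305 (m = -25752 - 33553 = -59305)
v(K) = 3 + K²
b(q) = q*(6 + q) (b(q) = (6 + q)*q = q*(6 + q))
b((156 - 37)/(-51 + v(-12)))/m = (((156 - 37)/(-51 + (3 + (-12)²)))*(6 + (156 - 37)/(-51 + (3 + (-12)²))))/(-59305) = ((119/(-51 + (3 + 144)))*(6 + 119/(-51 + (3 + 144))))*(-1/59305) = ((119/(-51 + 147))*(6 + 119/(-51 + 147)))*(-1/59305) = ((119/96)*(6 + 119/96))*(-1/59305) = ((119*(1/96))*(6 + 119*(1/96)))*(-1/59305) = (119*(6 + 119/96)/96)*(-1/59305) = ((119/96)*(695/96))*(-1/59305) = (82705/9216)*(-1/59305) = -16541/109310976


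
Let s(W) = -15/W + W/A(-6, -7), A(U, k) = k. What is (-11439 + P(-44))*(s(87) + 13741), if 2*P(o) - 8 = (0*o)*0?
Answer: -31867801275/203 ≈ -1.5698e+8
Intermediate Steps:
P(o) = 4 (P(o) = 4 + ((0*o)*0)/2 = 4 + (0*0)/2 = 4 + (1/2)*0 = 4 + 0 = 4)
s(W) = -15/W - W/7 (s(W) = -15/W + W/(-7) = -15/W + W*(-1/7) = -15/W - W/7)
(-11439 + P(-44))*(s(87) + 13741) = (-11439 + 4)*((-15/87 - 1/7*87) + 13741) = -11435*((-15*1/87 - 87/7) + 13741) = -11435*((-5/29 - 87/7) + 13741) = -11435*(-2558/203 + 13741) = -11435*2786865/203 = -31867801275/203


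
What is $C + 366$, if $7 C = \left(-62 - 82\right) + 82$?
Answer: $\frac{2500}{7} \approx 357.14$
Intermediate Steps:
$C = - \frac{62}{7}$ ($C = \frac{\left(-62 - 82\right) + 82}{7} = \frac{-144 + 82}{7} = \frac{1}{7} \left(-62\right) = - \frac{62}{7} \approx -8.8571$)
$C + 366 = - \frac{62}{7} + 366 = \frac{2500}{7}$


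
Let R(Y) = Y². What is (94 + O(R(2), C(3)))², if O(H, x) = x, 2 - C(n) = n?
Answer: 8649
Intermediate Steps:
C(n) = 2 - n
(94 + O(R(2), C(3)))² = (94 + (2 - 1*3))² = (94 + (2 - 3))² = (94 - 1)² = 93² = 8649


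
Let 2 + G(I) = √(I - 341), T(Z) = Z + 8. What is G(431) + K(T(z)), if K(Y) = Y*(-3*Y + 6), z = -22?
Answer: -674 + 3*√10 ≈ -664.51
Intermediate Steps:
T(Z) = 8 + Z
G(I) = -2 + √(-341 + I) (G(I) = -2 + √(I - 341) = -2 + √(-341 + I))
K(Y) = Y*(6 - 3*Y)
G(431) + K(T(z)) = (-2 + √(-341 + 431)) + 3*(8 - 22)*(2 - (8 - 22)) = (-2 + √90) + 3*(-14)*(2 - 1*(-14)) = (-2 + 3*√10) + 3*(-14)*(2 + 14) = (-2 + 3*√10) + 3*(-14)*16 = (-2 + 3*√10) - 672 = -674 + 3*√10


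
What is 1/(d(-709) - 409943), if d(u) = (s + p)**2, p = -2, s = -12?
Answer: -1/409747 ≈ -2.4405e-6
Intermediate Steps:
d(u) = 196 (d(u) = (-12 - 2)**2 = (-14)**2 = 196)
1/(d(-709) - 409943) = 1/(196 - 409943) = 1/(-409747) = -1/409747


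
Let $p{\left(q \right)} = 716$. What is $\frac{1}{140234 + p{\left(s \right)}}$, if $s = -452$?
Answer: $\frac{1}{140950} \approx 7.0947 \cdot 10^{-6}$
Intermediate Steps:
$\frac{1}{140234 + p{\left(s \right)}} = \frac{1}{140234 + 716} = \frac{1}{140950}$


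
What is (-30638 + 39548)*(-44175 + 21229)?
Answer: -204448860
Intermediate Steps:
(-30638 + 39548)*(-44175 + 21229) = 8910*(-22946) = -204448860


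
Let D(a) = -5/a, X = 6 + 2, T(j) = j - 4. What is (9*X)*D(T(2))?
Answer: 180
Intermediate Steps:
T(j) = -4 + j
X = 8
(9*X)*D(T(2)) = (9*8)*(-5/(-4 + 2)) = 72*(-5/(-2)) = 72*(-5*(-½)) = 72*(5/2) = 180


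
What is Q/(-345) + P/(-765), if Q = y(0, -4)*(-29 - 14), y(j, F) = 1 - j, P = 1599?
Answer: -11528/5865 ≈ -1.9656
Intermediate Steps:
Q = -43 (Q = (1 - 1*0)*(-29 - 14) = (1 + 0)*(-43) = 1*(-43) = -43)
Q/(-345) + P/(-765) = -43/(-345) + 1599/(-765) = -43*(-1/345) + 1599*(-1/765) = 43/345 - 533/255 = -11528/5865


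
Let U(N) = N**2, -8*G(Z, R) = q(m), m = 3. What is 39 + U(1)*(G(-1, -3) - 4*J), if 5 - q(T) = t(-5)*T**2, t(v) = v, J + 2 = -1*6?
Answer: 259/4 ≈ 64.750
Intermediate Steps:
J = -8 (J = -2 - 1*6 = -2 - 6 = -8)
q(T) = 5 + 5*T**2 (q(T) = 5 - (-5)*T**2 = 5 + 5*T**2)
G(Z, R) = -25/4 (G(Z, R) = -(5 + 5*3**2)/8 = -(5 + 5*9)/8 = -(5 + 45)/8 = -1/8*50 = -25/4)
39 + U(1)*(G(-1, -3) - 4*J) = 39 + 1**2*(-25/4 - 4*(-8)) = 39 + 1*(-25/4 + 32) = 39 + 1*(103/4) = 39 + 103/4 = 259/4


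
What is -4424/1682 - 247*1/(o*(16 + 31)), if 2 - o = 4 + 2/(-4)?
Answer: 103562/118581 ≈ 0.87334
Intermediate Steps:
o = -3/2 (o = 2 - (4 + 2/(-4)) = 2 - (4 + 2*(-¼)) = 2 - (4 - ½) = 2 - 1*7/2 = 2 - 7/2 = -3/2 ≈ -1.5000)
-4424/1682 - 247*1/(o*(16 + 31)) = -4424/1682 - 247*(-2/(3*(16 + 31))) = -4424*1/1682 - 247/((-3/2*47)) = -2212/841 - 247/(-141/2) = -2212/841 - 247*(-2/141) = -2212/841 + 494/141 = 103562/118581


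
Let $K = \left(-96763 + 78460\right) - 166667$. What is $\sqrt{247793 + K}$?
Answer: $\sqrt{62823} \approx 250.65$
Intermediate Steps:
$K = -184970$ ($K = -18303 - 166667 = -184970$)
$\sqrt{247793 + K} = \sqrt{247793 - 184970} = \sqrt{62823}$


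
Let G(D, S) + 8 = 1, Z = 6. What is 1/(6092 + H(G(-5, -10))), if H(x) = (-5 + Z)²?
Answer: 1/6093 ≈ 0.00016412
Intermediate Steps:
G(D, S) = -7 (G(D, S) = -8 + 1 = -7)
H(x) = 1 (H(x) = (-5 + 6)² = 1² = 1)
1/(6092 + H(G(-5, -10))) = 1/(6092 + 1) = 1/6093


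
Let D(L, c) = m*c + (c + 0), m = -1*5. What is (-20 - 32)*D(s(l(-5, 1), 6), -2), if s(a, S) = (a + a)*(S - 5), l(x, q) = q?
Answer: -416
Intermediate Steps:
s(a, S) = 2*a*(-5 + S) (s(a, S) = (2*a)*(-5 + S) = 2*a*(-5 + S))
m = -5
D(L, c) = -4*c (D(L, c) = -5*c + (c + 0) = -5*c + c = -4*c)
(-20 - 32)*D(s(l(-5, 1), 6), -2) = (-20 - 32)*(-4*(-2)) = -52*8 = -416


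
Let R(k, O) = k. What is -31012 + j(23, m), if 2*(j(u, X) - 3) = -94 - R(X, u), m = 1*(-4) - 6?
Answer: -31051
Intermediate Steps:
m = -10 (m = -4 - 6 = -10)
j(u, X) = -44 - X/2 (j(u, X) = 3 + (-94 - X)/2 = 3 + (-47 - X/2) = -44 - X/2)
-31012 + j(23, m) = -31012 + (-44 - 1/2*(-10)) = -31012 + (-44 + 5) = -31012 - 39 = -31051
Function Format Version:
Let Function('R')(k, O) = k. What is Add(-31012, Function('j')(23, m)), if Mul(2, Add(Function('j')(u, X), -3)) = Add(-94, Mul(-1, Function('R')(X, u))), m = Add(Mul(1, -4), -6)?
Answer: -31051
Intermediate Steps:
m = -10 (m = Add(-4, -6) = -10)
Function('j')(u, X) = Add(-44, Mul(Rational(-1, 2), X)) (Function('j')(u, X) = Add(3, Mul(Rational(1, 2), Add(-94, Mul(-1, X)))) = Add(3, Add(-47, Mul(Rational(-1, 2), X))) = Add(-44, Mul(Rational(-1, 2), X)))
Add(-31012, Function('j')(23, m)) = Add(-31012, Add(-44, Mul(Rational(-1, 2), -10))) = Add(-31012, Add(-44, 5)) = Add(-31012, -39) = -31051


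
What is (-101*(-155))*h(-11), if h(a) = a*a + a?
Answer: 1722050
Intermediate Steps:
h(a) = a + a² (h(a) = a² + a = a + a²)
(-101*(-155))*h(-11) = (-101*(-155))*(-11*(1 - 11)) = 15655*(-11*(-10)) = 15655*110 = 1722050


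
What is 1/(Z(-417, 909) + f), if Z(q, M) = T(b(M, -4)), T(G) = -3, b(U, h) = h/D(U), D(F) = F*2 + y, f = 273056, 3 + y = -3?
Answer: 1/273053 ≈ 3.6623e-6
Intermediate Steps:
y = -6 (y = -3 - 3 = -6)
D(F) = -6 + 2*F (D(F) = F*2 - 6 = 2*F - 6 = -6 + 2*F)
b(U, h) = h/(-6 + 2*U)
Z(q, M) = -3
1/(Z(-417, 909) + f) = 1/(-3 + 273056) = 1/273053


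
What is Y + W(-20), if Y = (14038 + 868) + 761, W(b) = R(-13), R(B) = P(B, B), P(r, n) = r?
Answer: 15654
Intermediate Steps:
R(B) = B
W(b) = -13
Y = 15667 (Y = 14906 + 761 = 15667)
Y + W(-20) = 15667 - 13 = 15654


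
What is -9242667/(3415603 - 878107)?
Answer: -1026963/281944 ≈ -3.6424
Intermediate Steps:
-9242667/(3415603 - 878107) = -9242667/2537496 = -9242667*1/2537496 = -1026963/281944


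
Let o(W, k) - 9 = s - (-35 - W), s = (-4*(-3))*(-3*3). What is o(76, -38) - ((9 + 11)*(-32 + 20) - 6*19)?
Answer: 366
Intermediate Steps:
s = -108 (s = 12*(-9) = -108)
o(W, k) = -64 + W (o(W, k) = 9 + (-108 - (-35 - W)) = 9 + (-108 + (35 + W)) = 9 + (-73 + W) = -64 + W)
o(76, -38) - ((9 + 11)*(-32 + 20) - 6*19) = (-64 + 76) - ((9 + 11)*(-32 + 20) - 6*19) = 12 - (20*(-12) - 114) = 12 - (-240 - 114) = 12 - 1*(-354) = 12 + 354 = 366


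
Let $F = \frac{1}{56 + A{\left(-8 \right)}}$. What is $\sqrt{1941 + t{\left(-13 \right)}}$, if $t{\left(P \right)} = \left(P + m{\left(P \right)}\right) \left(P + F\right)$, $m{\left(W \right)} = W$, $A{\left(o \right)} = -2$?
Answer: $\frac{4 \sqrt{11535}}{9} \approx 47.734$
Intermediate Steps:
$F = \frac{1}{54}$ ($F = \frac{1}{56 - 2} = \frac{1}{54} \approx 0.018519$)
$t{\left(P \right)} = 2 P \left(\frac{1}{54} + P\right)$ ($t{\left(P \right)} = \left(P + P\right) \left(P + \frac{1}{54}\right) = 2 P \left(\frac{1}{54} + P\right)$)
$\sqrt{1941 + t{\left(-13 \right)}} = \sqrt{1941 + \frac{1}{27} \left(-13\right) \left(1 + 54 \left(-13\right)\right)} = \sqrt{1941 + \frac{1}{27} \left(-13\right) \left(1 - 702\right)} = \sqrt{1941 + \frac{1}{27} \left(-13\right) \left(-701\right)} = \sqrt{1941 + \frac{9113}{27}} = \sqrt{\frac{61520}{27}} = \frac{4 \sqrt{11535}}{9}$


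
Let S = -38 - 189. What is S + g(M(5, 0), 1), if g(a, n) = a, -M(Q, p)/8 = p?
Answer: -227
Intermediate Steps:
M(Q, p) = -8*p
S = -227
S + g(M(5, 0), 1) = -227 - 8*0 = -227 + 0 = -227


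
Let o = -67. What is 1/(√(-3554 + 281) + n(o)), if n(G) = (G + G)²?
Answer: 17956/322421209 - I*√3273/322421209 ≈ 5.5691e-5 - 1.7744e-7*I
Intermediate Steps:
n(G) = 4*G² (n(G) = (2*G)² = 4*G²)
1/(√(-3554 + 281) + n(o)) = 1/(√(-3554 + 281) + 4*(-67)²) = 1/(√(-3273) + 4*4489) = 1/(I*√3273 + 17956) = 1/(17956 + I*√3273)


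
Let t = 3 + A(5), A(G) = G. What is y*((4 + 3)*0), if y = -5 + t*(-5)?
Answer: 0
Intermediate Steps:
t = 8 (t = 3 + 5 = 8)
y = -45 (y = -5 + 8*(-5) = -5 - 40 = -45)
y*((4 + 3)*0) = -45*(4 + 3)*0 = -315*0 = -45*0 = 0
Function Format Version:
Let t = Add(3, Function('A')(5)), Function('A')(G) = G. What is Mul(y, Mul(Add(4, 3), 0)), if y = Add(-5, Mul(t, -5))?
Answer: 0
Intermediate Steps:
t = 8 (t = Add(3, 5) = 8)
y = -45 (y = Add(-5, Mul(8, -5)) = Add(-5, -40) = -45)
Mul(y, Mul(Add(4, 3), 0)) = Mul(-45, Mul(Add(4, 3), 0)) = Mul(-45, Mul(7, 0)) = Mul(-45, 0) = 0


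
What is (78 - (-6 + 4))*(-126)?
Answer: -10080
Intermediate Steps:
(78 - (-6 + 4))*(-126) = (78 - 1*(-2))*(-126) = (78 + 2)*(-126) = 80*(-126) = -10080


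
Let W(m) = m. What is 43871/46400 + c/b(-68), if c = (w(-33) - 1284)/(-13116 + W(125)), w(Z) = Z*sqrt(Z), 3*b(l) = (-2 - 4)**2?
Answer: 574892961/602782400 + I*sqrt(33)/4724 ≈ 0.95373 + 0.001216*I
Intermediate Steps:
b(l) = 12 (b(l) = (-2 - 4)**2/3 = (1/3)*(-6)**2 = (1/3)*36 = 12)
w(Z) = Z**(3/2)
c = 1284/12991 + 3*I*sqrt(33)/1181 (c = ((-33)**(3/2) - 1284)/(-13116 + 125) = (-33*I*sqrt(33) - 1284)/(-12991) = (-1284 - 33*I*sqrt(33))*(-1/12991) = 1284/12991 + 3*I*sqrt(33)/1181 ≈ 0.098838 + 0.014592*I)
43871/46400 + c/b(-68) = 43871/46400 + (1284/12991 + 3*I*sqrt(33)/1181)/12 = 43871*(1/46400) + (1284/12991 + 3*I*sqrt(33)/1181)*(1/12) = 43871/46400 + (107/12991 + I*sqrt(33)/4724) = 574892961/602782400 + I*sqrt(33)/4724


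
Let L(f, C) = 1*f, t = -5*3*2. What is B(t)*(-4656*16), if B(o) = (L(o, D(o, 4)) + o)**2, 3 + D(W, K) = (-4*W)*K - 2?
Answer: -268185600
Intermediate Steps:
D(W, K) = -5 - 4*K*W (D(W, K) = -3 + ((-4*W)*K - 2) = -3 + (-4*K*W - 2) = -3 + (-2 - 4*K*W) = -5 - 4*K*W)
t = -30 (t = -15*2 = -30)
L(f, C) = f
B(o) = 4*o**2 (B(o) = (o + o)**2 = (2*o)**2 = 4*o**2)
B(t)*(-4656*16) = (4*(-30)**2)*(-4656*16) = (4*900)*(-74496) = 3600*(-74496) = -268185600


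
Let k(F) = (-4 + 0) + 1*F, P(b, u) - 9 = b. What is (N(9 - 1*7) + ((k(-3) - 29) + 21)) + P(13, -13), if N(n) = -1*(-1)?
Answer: 8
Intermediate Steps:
P(b, u) = 9 + b
k(F) = -4 + F
N(n) = 1
(N(9 - 1*7) + ((k(-3) - 29) + 21)) + P(13, -13) = (1 + (((-4 - 3) - 29) + 21)) + (9 + 13) = (1 + ((-7 - 29) + 21)) + 22 = (1 + (-36 + 21)) + 22 = (1 - 15) + 22 = -14 + 22 = 8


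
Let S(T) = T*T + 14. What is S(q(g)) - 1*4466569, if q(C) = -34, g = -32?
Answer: -4465399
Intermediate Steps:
S(T) = 14 + T² (S(T) = T² + 14 = 14 + T²)
S(q(g)) - 1*4466569 = (14 + (-34)²) - 1*4466569 = (14 + 1156) - 4466569 = 1170 - 4466569 = -4465399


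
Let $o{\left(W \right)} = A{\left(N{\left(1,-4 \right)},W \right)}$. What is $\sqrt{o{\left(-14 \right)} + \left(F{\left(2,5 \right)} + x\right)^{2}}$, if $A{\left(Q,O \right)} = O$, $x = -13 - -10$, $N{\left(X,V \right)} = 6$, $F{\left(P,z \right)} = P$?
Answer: $i \sqrt{13} \approx 3.6056 i$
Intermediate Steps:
$x = -3$ ($x = -13 + 10 = -3$)
$o{\left(W \right)} = W$
$\sqrt{o{\left(-14 \right)} + \left(F{\left(2,5 \right)} + x\right)^{2}} = \sqrt{-14 + \left(2 - 3\right)^{2}} = \sqrt{-14 + \left(-1\right)^{2}} = \sqrt{-14 + 1} = \sqrt{-13} = i \sqrt{13}$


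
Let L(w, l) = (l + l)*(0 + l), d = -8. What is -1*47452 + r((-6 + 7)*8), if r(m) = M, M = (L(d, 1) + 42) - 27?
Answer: -47435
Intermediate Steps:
L(w, l) = 2*l² (L(w, l) = (2*l)*l = 2*l²)
M = 17 (M = (2*1² + 42) - 27 = (2*1 + 42) - 27 = (2 + 42) - 27 = 44 - 27 = 17)
r(m) = 17
-1*47452 + r((-6 + 7)*8) = -1*47452 + 17 = -47452 + 17 = -47435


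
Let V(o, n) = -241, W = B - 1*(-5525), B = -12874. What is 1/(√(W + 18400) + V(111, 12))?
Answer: -241/47030 - √11051/47030 ≈ -0.0073596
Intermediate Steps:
W = -7349 (W = -12874 - 1*(-5525) = -12874 + 5525 = -7349)
1/(√(W + 18400) + V(111, 12)) = 1/(√(-7349 + 18400) - 241) = 1/(√11051 - 241) = 1/(-241 + √11051)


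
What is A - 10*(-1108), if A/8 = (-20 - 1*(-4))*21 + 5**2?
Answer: 8592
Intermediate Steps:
A = -2488 (A = 8*((-20 - 1*(-4))*21 + 5**2) = 8*((-20 + 4)*21 + 25) = 8*(-16*21 + 25) = 8*(-336 + 25) = 8*(-311) = -2488)
A - 10*(-1108) = -2488 - 10*(-1108) = -2488 + 11080 = 8592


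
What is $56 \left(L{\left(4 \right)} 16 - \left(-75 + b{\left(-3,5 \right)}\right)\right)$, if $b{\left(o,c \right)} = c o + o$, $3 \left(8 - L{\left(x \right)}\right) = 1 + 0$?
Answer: $\frac{36232}{3} \approx 12077.0$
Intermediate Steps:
$L{\left(x \right)} = \frac{23}{3}$ ($L{\left(x \right)} = 8 - \frac{1 + 0}{3} = 8 - \frac{1}{3} = \frac{23}{3}$)
$b{\left(o,c \right)} = o + c o$
$56 \left(L{\left(4 \right)} 16 - \left(-75 + b{\left(-3,5 \right)}\right)\right) = 56 \left(\frac{23}{3} \cdot 16 + \left(75 - - 3 \left(1 + 5\right)\right)\right) = 56 \left(\frac{368}{3} + \left(75 - \left(-3\right) 6\right)\right) = 56 \left(\frac{368}{3} + \left(75 - -18\right)\right) = 56 \left(\frac{368}{3} + \left(75 + 18\right)\right) = 56 \left(\frac{368}{3} + 93\right) = 56 \cdot \frac{647}{3} = \frac{36232}{3}$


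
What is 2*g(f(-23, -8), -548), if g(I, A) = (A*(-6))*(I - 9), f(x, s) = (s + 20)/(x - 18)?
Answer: -2505456/41 ≈ -61109.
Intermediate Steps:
f(x, s) = (20 + s)/(-18 + x)
g(I, A) = -6*A*(-9 + I) (g(I, A) = (-6*A)*(-9 + I) = -6*A*(-9 + I))
2*g(f(-23, -8), -548) = 2*(6*(-548)*(9 - (20 - 8)/(-18 - 23))) = 2*(6*(-548)*(9 - 12/(-41))) = 2*(6*(-548)*(9 - (-1)*12/41)) = 2*(6*(-548)*(9 - 1*(-12/41))) = 2*(6*(-548)*(9 + 12/41)) = 2*(6*(-548)*(381/41)) = 2*(-1252728/41) = -2505456/41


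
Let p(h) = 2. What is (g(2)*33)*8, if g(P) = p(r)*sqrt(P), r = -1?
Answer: 528*sqrt(2) ≈ 746.71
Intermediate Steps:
g(P) = 2*sqrt(P)
(g(2)*33)*8 = ((2*sqrt(2))*33)*8 = (66*sqrt(2))*8 = 528*sqrt(2)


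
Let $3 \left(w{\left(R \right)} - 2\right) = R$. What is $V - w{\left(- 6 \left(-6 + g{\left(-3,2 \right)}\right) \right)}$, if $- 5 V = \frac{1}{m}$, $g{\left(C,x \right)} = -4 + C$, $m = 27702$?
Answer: $- \frac{3878281}{138510} \approx -28.0$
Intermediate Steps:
$w{\left(R \right)} = 2 + \frac{R}{3}$
$V = - \frac{1}{138510}$ ($V = - \frac{1}{5 \cdot 27702} = \left(- \frac{1}{5}\right) \frac{1}{27702} = - \frac{1}{138510} \approx -7.2197 \cdot 10^{-6}$)
$V - w{\left(- 6 \left(-6 + g{\left(-3,2 \right)}\right) \right)} = - \frac{1}{138510} - \left(2 + \frac{\left(-6\right) \left(-6 - 7\right)}{3}\right) = - \frac{1}{138510} - \left(2 + \frac{\left(-6\right) \left(-13\right)}{3}\right) = - \frac{1}{138510} - \left(2 + \frac{1}{3} \cdot 78\right) = - \frac{1}{138510} - \left(2 + 26\right) = - \frac{1}{138510} - 28 = - \frac{3878281}{138510}$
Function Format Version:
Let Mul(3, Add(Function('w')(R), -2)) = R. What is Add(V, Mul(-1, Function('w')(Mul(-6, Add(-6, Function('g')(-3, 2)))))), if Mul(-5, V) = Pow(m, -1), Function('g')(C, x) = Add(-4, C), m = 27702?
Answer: Rational(-3878281, 138510) ≈ -28.000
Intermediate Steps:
Function('w')(R) = Add(2, Mul(Rational(1, 3), R))
V = Rational(-1, 138510) (V = Mul(Rational(-1, 5), Pow(27702, -1)) = Mul(Rational(-1, 5), Rational(1, 27702)) = Rational(-1, 138510) ≈ -7.2197e-6)
Add(V, Mul(-1, Function('w')(Mul(-6, Add(-6, Function('g')(-3, 2)))))) = Add(Rational(-1, 138510), Mul(-1, Add(2, Mul(Rational(1, 3), Mul(-6, Add(-6, Add(-4, -3))))))) = Add(Rational(-1, 138510), Mul(-1, Add(2, Mul(Rational(1, 3), Mul(-6, Add(-6, -7)))))) = Add(Rational(-1, 138510), Mul(-1, Add(2, Mul(Rational(1, 3), Mul(-6, -13))))) = Add(Rational(-1, 138510), Mul(-1, Add(2, Mul(Rational(1, 3), 78)))) = Add(Rational(-1, 138510), Mul(-1, Add(2, 26))) = Add(Rational(-1, 138510), Mul(-1, 28)) = Add(Rational(-1, 138510), -28) = Rational(-3878281, 138510)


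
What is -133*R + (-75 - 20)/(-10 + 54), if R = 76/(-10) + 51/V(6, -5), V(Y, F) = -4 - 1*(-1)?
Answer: 719321/220 ≈ 3269.6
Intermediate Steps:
V(Y, F) = -3 (V(Y, F) = -4 + 1 = -3)
R = -123/5 (R = 76/(-10) + 51/(-3) = 76*(-1/10) + 51*(-1/3) = -38/5 - 17 = -123/5 ≈ -24.600)
-133*R + (-75 - 20)/(-10 + 54) = -133*(-123/5) + (-75 - 20)/(-10 + 54) = 16359/5 - 95/44 = 719321/220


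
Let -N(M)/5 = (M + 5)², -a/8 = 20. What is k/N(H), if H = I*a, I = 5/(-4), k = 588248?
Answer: -588248/210125 ≈ -2.7995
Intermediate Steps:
a = -160 (a = -8*20 = -160)
I = -5/4 (I = 5*(-¼) = -5/4 ≈ -1.2500)
H = 200 (H = -5/4*(-160) = 200)
N(M) = -5*(5 + M)² (N(M) = -5*(M + 5)² = -5*(5 + M)²)
k/N(H) = 588248/((-5*(5 + 200)²)) = 588248/((-5*205²)) = 588248/((-5*42025)) = 588248/(-210125) = 588248*(-1/210125) = -588248/210125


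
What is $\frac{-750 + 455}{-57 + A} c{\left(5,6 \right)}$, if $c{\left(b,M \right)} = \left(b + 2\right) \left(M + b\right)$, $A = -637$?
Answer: $\frac{22715}{694} \approx 32.731$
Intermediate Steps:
$c{\left(b,M \right)} = \left(2 + b\right) \left(M + b\right)$
$\frac{-750 + 455}{-57 + A} c{\left(5,6 \right)} = \frac{-750 + 455}{-57 - 637} \left(5^{2} + 2 \cdot 6 + 2 \cdot 5 + 6 \cdot 5\right) = - \frac{295}{-694} \left(25 + 12 + 10 + 30\right) = \left(-295\right) \left(- \frac{1}{694}\right) 77 = \frac{295}{694} \cdot 77 = \frac{22715}{694}$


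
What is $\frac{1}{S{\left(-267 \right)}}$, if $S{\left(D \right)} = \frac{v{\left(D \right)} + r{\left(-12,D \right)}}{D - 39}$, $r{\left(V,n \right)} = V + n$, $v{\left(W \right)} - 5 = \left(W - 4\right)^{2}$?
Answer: $- \frac{102}{24389} \approx -0.0041822$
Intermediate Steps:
$v{\left(W \right)} = 5 + \left(-4 + W\right)^{2}$ ($v{\left(W \right)} = 5 + \left(W - 4\right)^{2} = 5 + \left(-4 + W\right)^{2}$)
$S{\left(D \right)} = \frac{-7 + D + \left(-4 + D\right)^{2}}{-39 + D}$ ($S{\left(D \right)} = \frac{\left(5 + \left(-4 + D\right)^{2}\right) + \left(-12 + D\right)}{D - 39} = \frac{-7 + D + \left(-4 + D\right)^{2}}{-39 + D}$)
$\frac{1}{S{\left(-267 \right)}} = \frac{1}{\frac{1}{-39 - 267} \left(-7 - 267 + \left(-4 - 267\right)^{2}\right)} = \frac{1}{\frac{1}{-306} \left(-7 - 267 + \left(-271\right)^{2}\right)} = \frac{1}{\left(- \frac{1}{306}\right) \left(-7 - 267 + 73441\right)} = \frac{1}{\left(- \frac{1}{306}\right) 73167} = \frac{1}{- \frac{24389}{102}} = - \frac{102}{24389}$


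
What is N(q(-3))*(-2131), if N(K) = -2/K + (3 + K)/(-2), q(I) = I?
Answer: -4262/3 ≈ -1420.7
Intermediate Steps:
N(K) = -3/2 - 2/K - K/2 (N(K) = -2/K + (3 + K)*(-½) = -2/K + (-3/2 - K/2) = -3/2 - 2/K - K/2)
N(q(-3))*(-2131) = ((½)*(-4 - 1*(-3)*(3 - 3))/(-3))*(-2131) = ((½)*(-⅓)*(-4 - 1*(-3)*0))*(-2131) = ((½)*(-⅓)*(-4 + 0))*(-2131) = ((½)*(-⅓)*(-4))*(-2131) = (⅔)*(-2131) = -4262/3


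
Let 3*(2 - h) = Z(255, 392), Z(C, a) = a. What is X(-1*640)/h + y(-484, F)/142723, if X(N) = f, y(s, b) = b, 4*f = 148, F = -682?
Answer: -16105505/55091078 ≈ -0.29234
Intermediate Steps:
f = 37 (f = (1/4)*148 = 37)
h = -386/3 (h = 2 - 1/3*392 = 2 - 392/3 = -386/3 ≈ -128.67)
X(N) = 37
X(-1*640)/h + y(-484, F)/142723 = 37/(-386/3) - 682/142723 = 37*(-3/386) - 682*1/142723 = -111/386 - 682/142723 = -16105505/55091078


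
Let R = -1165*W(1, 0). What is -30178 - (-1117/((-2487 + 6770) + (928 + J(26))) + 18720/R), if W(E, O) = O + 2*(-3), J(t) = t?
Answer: -36826836965/1220221 ≈ -30180.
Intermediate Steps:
W(E, O) = -6 + O (W(E, O) = O - 6 = -6 + O)
R = 6990 (R = -1165*(-6 + 0) = -1165*(-6) = 6990)
-30178 - (-1117/((-2487 + 6770) + (928 + J(26))) + 18720/R) = -30178 - (-1117/((-2487 + 6770) + (928 + 26)) + 18720/6990) = -30178 - (-1117/(4283 + 954) + 18720*(1/6990)) = -30178 - (-1117/5237 + 624/233) = -30178 - 1*3007627/1220221 = -30178 - 3007627/1220221 = -36826836965/1220221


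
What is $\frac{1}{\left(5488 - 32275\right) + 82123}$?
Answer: $\frac{1}{55336} \approx 1.8071 \cdot 10^{-5}$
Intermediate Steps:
$\frac{1}{\left(5488 - 32275\right) + 82123} = \frac{1}{-26787 + 82123} = \frac{1}{55336}$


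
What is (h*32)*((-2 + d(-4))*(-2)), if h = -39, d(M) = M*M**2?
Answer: -164736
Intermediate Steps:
d(M) = M**3
(h*32)*((-2 + d(-4))*(-2)) = (-39*32)*((-2 + (-4)**3)*(-2)) = -1248*(-2 - 64)*(-2) = -(-82368)*(-2) = -1248*132 = -164736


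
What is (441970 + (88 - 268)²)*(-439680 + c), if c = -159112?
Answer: -284048961040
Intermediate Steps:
(441970 + (88 - 268)²)*(-439680 + c) = (441970 + (88 - 268)²)*(-439680 - 159112) = (441970 + (-180)²)*(-598792) = (441970 + 32400)*(-598792) = 474370*(-598792) = -284048961040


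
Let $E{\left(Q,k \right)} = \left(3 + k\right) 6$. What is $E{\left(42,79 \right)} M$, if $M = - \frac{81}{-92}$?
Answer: $\frac{9963}{23} \approx 433.17$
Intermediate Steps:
$E{\left(Q,k \right)} = 18 + 6 k$
$M = \frac{81}{92}$ ($M = \left(-81\right) \left(- \frac{1}{92}\right) = \frac{81}{92} \approx 0.88043$)
$E{\left(42,79 \right)} M = \left(18 + 6 \cdot 79\right) \frac{81}{92} = \left(18 + 474\right) \frac{81}{92} = 492 \cdot \frac{81}{92} = \frac{9963}{23}$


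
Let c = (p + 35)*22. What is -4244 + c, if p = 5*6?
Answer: -2814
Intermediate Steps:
p = 30
c = 1430 (c = (30 + 35)*22 = 65*22 = 1430)
-4244 + c = -4244 + 1430 = -2814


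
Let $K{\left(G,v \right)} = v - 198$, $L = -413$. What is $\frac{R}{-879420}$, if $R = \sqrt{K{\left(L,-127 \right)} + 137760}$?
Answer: $- \frac{\sqrt{137435}}{879420} \approx -0.00042155$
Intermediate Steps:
$K{\left(G,v \right)} = -198 + v$ ($K{\left(G,v \right)} = v - 198 = -198 + v$)
$R = \sqrt{137435}$ ($R = \sqrt{\left(-198 - 127\right) + 137760} = \sqrt{-325 + 137760} = \sqrt{137435} \approx 370.72$)
$\frac{R}{-879420} = \frac{\sqrt{137435}}{-879420} = \sqrt{137435} \left(- \frac{1}{879420}\right) = - \frac{\sqrt{137435}}{879420}$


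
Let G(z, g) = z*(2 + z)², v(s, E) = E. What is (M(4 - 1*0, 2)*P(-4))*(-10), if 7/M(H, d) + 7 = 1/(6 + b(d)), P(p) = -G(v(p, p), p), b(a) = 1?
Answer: 490/3 ≈ 163.33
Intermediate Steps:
P(p) = -p*(2 + p)²
M(H, d) = -49/48 (M(H, d) = 7/(-7 + 1/(6 + 1)) = 7/(-7 + 1/7) = 7/(-7 + ⅐) = 7/(-48/7) = 7*(-7/48) = -49/48)
(M(4 - 1*0, 2)*P(-4))*(-10) = -(-49)*(-4)*(2 - 4)²/48*(-10) = -(-49)*(-4)*(-2)²/48*(-10) = -(-49)*(-4)*4/48*(-10) = -49/48*16*(-10) = -49/3*(-10) = 490/3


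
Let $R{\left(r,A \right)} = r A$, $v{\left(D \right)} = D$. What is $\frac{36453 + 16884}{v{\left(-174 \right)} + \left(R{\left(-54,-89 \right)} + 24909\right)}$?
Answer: $\frac{17779}{9847} \approx 1.8055$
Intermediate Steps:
$R{\left(r,A \right)} = A r$
$\frac{36453 + 16884}{v{\left(-174 \right)} + \left(R{\left(-54,-89 \right)} + 24909\right)} = \frac{36453 + 16884}{-174 + \left(\left(-89\right) \left(-54\right) + 24909\right)} = \frac{53337}{-174 + \left(4806 + 24909\right)} = \frac{53337}{-174 + 29715} = \frac{53337}{29541} = 53337 \cdot \frac{1}{29541} = \frac{17779}{9847}$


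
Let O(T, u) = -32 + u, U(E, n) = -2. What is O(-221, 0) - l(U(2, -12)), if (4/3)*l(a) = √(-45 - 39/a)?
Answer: -32 - 3*I*√102/8 ≈ -32.0 - 3.7873*I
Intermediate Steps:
l(a) = 3*√(-45 - 39/a)/4
O(-221, 0) - l(U(2, -12)) = (-32 + 0) - 3*√(-45 - 39/(-2))/4 = -32 - 3*√(-45 - 39*(-½))/4 = -32 - 3*√(-45 + 39/2)/4 = -32 - 3*√(-51/2)/4 = -32 - 3*I*√102/2/4 = -32 - 3*I*√102/8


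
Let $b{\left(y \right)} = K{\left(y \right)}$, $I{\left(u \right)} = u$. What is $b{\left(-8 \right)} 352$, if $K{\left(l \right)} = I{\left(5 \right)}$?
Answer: $1760$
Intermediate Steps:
$K{\left(l \right)} = 5$
$b{\left(y \right)} = 5$
$b{\left(-8 \right)} 352 = 5 \cdot 352 = 1760$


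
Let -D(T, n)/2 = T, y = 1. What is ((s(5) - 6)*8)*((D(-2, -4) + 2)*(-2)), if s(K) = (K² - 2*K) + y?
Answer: -960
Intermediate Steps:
D(T, n) = -2*T
s(K) = 1 + K² - 2*K (s(K) = (K² - 2*K) + 1 = 1 + K² - 2*K)
((s(5) - 6)*8)*((D(-2, -4) + 2)*(-2)) = (((1 + 5² - 2*5) - 6)*8)*((-2*(-2) + 2)*(-2)) = (((1 + 25 - 10) - 6)*8)*((4 + 2)*(-2)) = ((16 - 6)*8)*(6*(-2)) = (10*8)*(-12) = 80*(-12) = -960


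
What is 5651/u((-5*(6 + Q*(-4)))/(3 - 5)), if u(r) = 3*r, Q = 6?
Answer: -5651/135 ≈ -41.859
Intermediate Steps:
5651/u((-5*(6 + Q*(-4)))/(3 - 5)) = 5651/((3*((-5*(6 + 6*(-4)))/(3 - 5)))) = 5651/((3*(-5*(6 - 24)/(-2)))) = 5651/((3*(-5*(-18)*(-½)))) = 5651/((3*(90*(-½)))) = 5651/((3*(-45))) = 5651/(-135) = 5651*(-1/135) = -5651/135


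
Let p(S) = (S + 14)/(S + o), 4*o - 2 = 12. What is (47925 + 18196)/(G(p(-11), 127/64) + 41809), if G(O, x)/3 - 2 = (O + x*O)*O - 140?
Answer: 26448400/16558573 ≈ 1.5973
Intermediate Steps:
o = 7/2 (o = ½ + (¼)*12 = ½ + 3 = 7/2 ≈ 3.5000)
p(S) = (14 + S)/(7/2 + S) (p(S) = (S + 14)/(S + 7/2) = (14 + S)/(7/2 + S))
G(O, x) = -414 + 3*O*(O + O*x) (G(O, x) = 6 + 3*((O + x*O)*O - 140) = 6 + 3*((O + O*x)*O - 140) = 6 + 3*(O*(O + O*x) - 140) = 6 + 3*(-140 + O*(O + O*x)) = 6 + (-420 + 3*O*(O + O*x)) = -414 + 3*O*(O + O*x))
(47925 + 18196)/(G(p(-11), 127/64) + 41809) = (47925 + 18196)/((-414 + 3*(2*(14 - 11)/(7 + 2*(-11)))² + 3*(127/64)*(2*(14 - 11)/(7 + 2*(-11)))²) + 41809) = 66121/((-414 + 3*(2*3/(7 - 22))² + 3*(127*(1/64))*(2*3/(7 - 22))²) + 41809) = 66121/((-414 + 3*(2*3/(-15))² + 3*(127/64)*(2*3/(-15))²) + 41809) = 66121/((-414 + 3*(2*(-1/15)*3)² + 3*(127/64)*(2*(-1/15)*3)²) + 41809) = 66121/((-414 + 3*(-⅖)² + 3*(127/64)*(-⅖)²) + 41809) = 66121/((-414 + 3*(4/25) + 3*(127/64)*(4/25)) + 41809) = 66121/((-414 + 12/25 + 381/400) + 41809) = 66121/(-165027/400 + 41809) = 66121/(16558573/400) = 66121*(400/16558573) = 26448400/16558573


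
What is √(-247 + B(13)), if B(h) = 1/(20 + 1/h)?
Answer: I*√1869166/87 ≈ 15.715*I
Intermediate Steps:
√(-247 + B(13)) = √(-247 + 13/(1 + 20*13)) = √(-247 + 13/(1 + 260)) = √(-247 + 13/261) = √(-64454/261) = I*√1869166/87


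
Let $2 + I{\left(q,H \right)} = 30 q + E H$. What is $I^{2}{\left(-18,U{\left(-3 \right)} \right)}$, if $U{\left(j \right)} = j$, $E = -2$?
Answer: $287296$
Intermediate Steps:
$I{\left(q,H \right)} = -2 - 2 H + 30 q$ ($I{\left(q,H \right)} = -2 - \left(- 30 q + 2 H\right) = -2 - 2 H + 30 q$)
$I^{2}{\left(-18,U{\left(-3 \right)} \right)} = \left(-2 - -6 + 30 \left(-18\right)\right)^{2} = \left(-2 + 6 - 540\right)^{2} = \left(-536\right)^{2} = 287296$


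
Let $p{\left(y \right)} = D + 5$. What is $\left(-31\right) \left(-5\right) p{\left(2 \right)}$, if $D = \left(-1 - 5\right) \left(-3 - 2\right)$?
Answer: $5425$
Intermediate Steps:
$D = 30$ ($D = \left(-6\right) \left(-5\right) = 30$)
$p{\left(y \right)} = 35$ ($p{\left(y \right)} = 30 + 5 = 35$)
$\left(-31\right) \left(-5\right) p{\left(2 \right)} = \left(-31\right) \left(-5\right) 35 = 155 \cdot 35 = 5425$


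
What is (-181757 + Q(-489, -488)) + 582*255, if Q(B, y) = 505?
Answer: -32842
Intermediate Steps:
(-181757 + Q(-489, -488)) + 582*255 = (-181757 + 505) + 582*255 = -181252 + 148410 = -32842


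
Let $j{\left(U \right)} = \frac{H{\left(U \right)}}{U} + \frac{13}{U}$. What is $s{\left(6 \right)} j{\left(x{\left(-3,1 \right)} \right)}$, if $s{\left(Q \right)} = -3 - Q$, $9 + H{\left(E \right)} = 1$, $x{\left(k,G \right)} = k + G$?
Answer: $\frac{45}{2} \approx 22.5$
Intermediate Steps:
$x{\left(k,G \right)} = G + k$
$H{\left(E \right)} = -8$ ($H{\left(E \right)} = -9 + 1 = -8$)
$j{\left(U \right)} = \frac{5}{U}$ ($j{\left(U \right)} = - \frac{8}{U} + \frac{13}{U} = \frac{5}{U}$)
$s{\left(6 \right)} j{\left(x{\left(-3,1 \right)} \right)} = \left(-3 - 6\right) \frac{5}{1 - 3} = \left(-3 - 6\right) \frac{5}{-2} = - 9 \cdot 5 \left(- \frac{1}{2}\right) = \left(-9\right) \left(- \frac{5}{2}\right) = \frac{45}{2}$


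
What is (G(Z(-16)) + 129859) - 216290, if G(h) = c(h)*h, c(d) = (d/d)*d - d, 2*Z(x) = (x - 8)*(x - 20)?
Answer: -86431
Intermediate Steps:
Z(x) = (-20 + x)*(-8 + x)/2 (Z(x) = ((x - 8)*(x - 20))/2 = ((-8 + x)*(-20 + x))/2 = ((-20 + x)*(-8 + x))/2 = (-20 + x)*(-8 + x)/2)
c(d) = 0 (c(d) = 1*d - d = d - d = 0)
G(h) = 0 (G(h) = 0*h = 0)
(G(Z(-16)) + 129859) - 216290 = (0 + 129859) - 216290 = 129859 - 216290 = -86431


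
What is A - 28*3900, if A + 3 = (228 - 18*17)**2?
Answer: -103119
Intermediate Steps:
A = 6081 (A = -3 + (228 - 18*17)**2 = -3 + (228 - 306)**2 = -3 + (-78)**2 = -3 + 6084 = 6081)
A - 28*3900 = 6081 - 28*3900 = 6081 - 1*109200 = 6081 - 109200 = -103119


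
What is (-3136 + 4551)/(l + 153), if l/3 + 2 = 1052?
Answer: 1415/3303 ≈ 0.42840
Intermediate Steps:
l = 3150 (l = -6 + 3*1052 = -6 + 3156 = 3150)
(-3136 + 4551)/(l + 153) = (-3136 + 4551)/(3150 + 153) = 1415/3303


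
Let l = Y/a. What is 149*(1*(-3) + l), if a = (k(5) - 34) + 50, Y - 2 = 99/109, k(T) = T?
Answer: -975950/2289 ≈ -426.37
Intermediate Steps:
Y = 317/109 (Y = 2 + 99/109 = 317/109 ≈ 2.9083)
a = 21 (a = (5 - 34) + 50 = -29 + 50 = 21)
l = 317/2289 (l = (317/109)/21 = (317/109)*(1/21) = 317/2289 ≈ 0.13849)
149*(1*(-3) + l) = 149*(1*(-3) + 317/2289) = 149*(-3 + 317/2289) = 149*(-6550/2289) = -975950/2289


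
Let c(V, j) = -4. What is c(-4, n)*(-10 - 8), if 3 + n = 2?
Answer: 72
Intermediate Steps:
n = -1 (n = -3 + 2 = -1)
c(-4, n)*(-10 - 8) = -4*(-10 - 8) = -4*(-18) = 72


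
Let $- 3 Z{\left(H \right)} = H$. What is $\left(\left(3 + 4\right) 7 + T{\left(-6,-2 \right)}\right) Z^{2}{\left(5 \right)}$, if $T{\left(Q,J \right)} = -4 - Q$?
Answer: $\frac{425}{3} \approx 141.67$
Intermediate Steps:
$Z{\left(H \right)} = - \frac{H}{3}$
$\left(\left(3 + 4\right) 7 + T{\left(-6,-2 \right)}\right) Z^{2}{\left(5 \right)} = \left(\left(3 + 4\right) 7 - -2\right) \left(\left(- \frac{1}{3}\right) 5\right)^{2} = \left(7 \cdot 7 + \left(-4 + 6\right)\right) \left(- \frac{5}{3}\right)^{2} = \left(49 + 2\right) \frac{25}{9} = 51 \cdot \frac{25}{9} = \frac{425}{3}$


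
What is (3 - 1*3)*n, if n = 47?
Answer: 0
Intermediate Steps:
(3 - 1*3)*n = (3 - 1*3)*47 = (3 - 3)*47 = 0*47 = 0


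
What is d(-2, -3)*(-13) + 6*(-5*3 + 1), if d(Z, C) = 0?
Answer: -84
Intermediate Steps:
d(-2, -3)*(-13) + 6*(-5*3 + 1) = 0*(-13) + 6*(-5*3 + 1) = 0 + 6*(-15 + 1) = 0 + 6*(-14) = 0 - 84 = -84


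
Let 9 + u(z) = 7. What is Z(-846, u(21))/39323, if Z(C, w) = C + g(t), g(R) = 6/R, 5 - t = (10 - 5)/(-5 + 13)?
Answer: -29562/1376305 ≈ -0.021479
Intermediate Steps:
t = 35/8 (t = 5 - (10 - 5)/(-5 + 13) = 5 - 5/8 = 35/8 ≈ 4.3750)
u(z) = -2 (u(z) = -9 + 7 = -2)
Z(C, w) = 48/35 + C (Z(C, w) = C + 6/(35/8) = C + 6*(8/35) = C + 48/35 = 48/35 + C)
Z(-846, u(21))/39323 = (48/35 - 846)/39323 = -29562/35*1/39323 = -29562/1376305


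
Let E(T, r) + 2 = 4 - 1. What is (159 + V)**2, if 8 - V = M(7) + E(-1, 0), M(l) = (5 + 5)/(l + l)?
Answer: 1338649/49 ≈ 27319.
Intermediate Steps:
M(l) = 5/l (M(l) = 10/((2*l)) = 10*(1/(2*l)) = 5/l)
E(T, r) = 1 (E(T, r) = -2 + (4 - 1) = -2 + 3 = 1)
V = 44/7 (V = 8 - (5/7 + 1) = 8 - 1*12/7 = 8 - 12/7 = 44/7 ≈ 6.2857)
(159 + V)**2 = (159 + 44/7)**2 = (1157/7)**2 = 1338649/49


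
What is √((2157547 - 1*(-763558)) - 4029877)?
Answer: 14*I*√5657 ≈ 1053.0*I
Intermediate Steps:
√((2157547 - 1*(-763558)) - 4029877) = √((2157547 + 763558) - 4029877) = √(2921105 - 4029877) = √(-1108772) = 14*I*√5657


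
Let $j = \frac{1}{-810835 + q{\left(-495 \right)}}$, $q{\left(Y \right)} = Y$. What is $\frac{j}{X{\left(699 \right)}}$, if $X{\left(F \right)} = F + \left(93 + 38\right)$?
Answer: $- \frac{1}{673403900} \approx -1.485 \cdot 10^{-9}$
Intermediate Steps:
$X{\left(F \right)} = 131 + F$ ($X{\left(F \right)} = F + 131 = 131 + F$)
$j = - \frac{1}{811330}$ ($j = \frac{1}{-810835 - 495} = \frac{1}{-811330} = - \frac{1}{811330} \approx -1.2325 \cdot 10^{-6}$)
$\frac{j}{X{\left(699 \right)}} = - \frac{1}{811330 \left(131 + 699\right)} = - \frac{1}{811330 \cdot 830} = \left(- \frac{1}{811330}\right) \frac{1}{830} = - \frac{1}{673403900}$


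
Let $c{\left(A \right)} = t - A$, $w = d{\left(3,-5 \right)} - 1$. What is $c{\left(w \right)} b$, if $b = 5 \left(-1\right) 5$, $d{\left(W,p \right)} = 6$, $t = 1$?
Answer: $100$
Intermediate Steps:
$w = 5$ ($w = 6 - 1 = 5$)
$c{\left(A \right)} = 1 - A$
$b = -25$ ($b = \left(-5\right) 5 = -25$)
$c{\left(w \right)} b = \left(1 - 5\right) \left(-25\right) = \left(-4\right) \left(-25\right) = 100$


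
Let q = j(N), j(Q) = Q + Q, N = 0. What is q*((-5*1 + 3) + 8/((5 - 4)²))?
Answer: 0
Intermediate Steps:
j(Q) = 2*Q
q = 0 (q = 2*0 = 0)
q*((-5*1 + 3) + 8/((5 - 4)²)) = 0*((-5*1 + 3) + 8/((5 - 4)²)) = 0*((-5 + 3) + 8/(1²)) = 0*(-2 + 8/1) = 0*(-2 + 8*1) = 0*(-2 + 8) = 0*6 = 0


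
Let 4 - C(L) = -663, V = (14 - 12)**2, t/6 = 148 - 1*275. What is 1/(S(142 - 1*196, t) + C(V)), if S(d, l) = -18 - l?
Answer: 1/1411 ≈ 0.00070872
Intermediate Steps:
t = -762 (t = 6*(148 - 1*275) = 6*(148 - 275) = 6*(-127) = -762)
V = 4 (V = 2**2 = 4)
C(L) = 667 (C(L) = 4 - 1*(-663) = 4 + 663 = 667)
1/(S(142 - 1*196, t) + C(V)) = 1/((-18 - 1*(-762)) + 667) = 1/((-18 + 762) + 667) = 1/(744 + 667) = 1/1411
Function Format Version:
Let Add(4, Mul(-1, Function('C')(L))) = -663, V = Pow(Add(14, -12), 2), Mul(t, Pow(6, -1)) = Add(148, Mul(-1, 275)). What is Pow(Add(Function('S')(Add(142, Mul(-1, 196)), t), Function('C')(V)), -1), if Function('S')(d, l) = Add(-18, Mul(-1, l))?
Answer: Rational(1, 1411) ≈ 0.00070872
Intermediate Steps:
t = -762 (t = Mul(6, Add(148, Mul(-1, 275))) = Mul(6, Add(148, -275)) = Mul(6, -127) = -762)
V = 4 (V = Pow(2, 2) = 4)
Function('C')(L) = 667 (Function('C')(L) = Add(4, Mul(-1, -663)) = Add(4, 663) = 667)
Pow(Add(Function('S')(Add(142, Mul(-1, 196)), t), Function('C')(V)), -1) = Pow(Add(Add(-18, Mul(-1, -762)), 667), -1) = Pow(Add(Add(-18, 762), 667), -1) = Pow(Add(744, 667), -1) = Pow(1411, -1) = Rational(1, 1411)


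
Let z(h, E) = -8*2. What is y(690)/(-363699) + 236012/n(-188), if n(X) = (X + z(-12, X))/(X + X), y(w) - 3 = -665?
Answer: 2689569634078/6182883 ≈ 4.3500e+5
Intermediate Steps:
y(w) = -662 (y(w) = 3 - 665 = -662)
z(h, E) = -16
n(X) = (-16 + X)/(2*X) (n(X) = (X - 16)/(X + X) = (-16 + X)/((2*X)) = (-16 + X)*(1/(2*X)) = (-16 + X)/(2*X))
y(690)/(-363699) + 236012/n(-188) = -662/(-363699) + 236012/(((½)*(-16 - 188)/(-188))) = -662*(-1/363699) + 236012/(((½)*(-1/188)*(-204))) = 662/363699 + 236012/(51/94) = 662/363699 + 236012*(94/51) = 662/363699 + 22185128/51 = 2689569634078/6182883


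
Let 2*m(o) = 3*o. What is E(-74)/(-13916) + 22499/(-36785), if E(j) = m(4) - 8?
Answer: -22358751/36564290 ≈ -0.61149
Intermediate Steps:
m(o) = 3*o/2 (m(o) = (3*o)/2 = 3*o/2)
E(j) = -2 (E(j) = (3/2)*4 - 8 = 6 - 8 = -2)
E(-74)/(-13916) + 22499/(-36785) = -2/(-13916) + 22499/(-36785) = -2*(-1/13916) + 22499*(-1/36785) = 1/6958 - 22499/36785 = -22358751/36564290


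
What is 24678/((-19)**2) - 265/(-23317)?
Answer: 575512591/8417437 ≈ 68.371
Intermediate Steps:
24678/((-19)**2) - 265/(-23317) = 24678/361 - 265*(-1/23317) = 24678*(1/361) + 265/23317 = 24678/361 + 265/23317 = 575512591/8417437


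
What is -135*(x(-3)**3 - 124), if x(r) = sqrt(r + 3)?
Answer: 16740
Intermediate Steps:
x(r) = sqrt(3 + r)
-135*(x(-3)**3 - 124) = -135*((sqrt(3 - 3))**3 - 124) = -135*((sqrt(0))**3 - 124) = -135*(0**3 - 124) = -135*(0 - 124) = -135*(-124) = 16740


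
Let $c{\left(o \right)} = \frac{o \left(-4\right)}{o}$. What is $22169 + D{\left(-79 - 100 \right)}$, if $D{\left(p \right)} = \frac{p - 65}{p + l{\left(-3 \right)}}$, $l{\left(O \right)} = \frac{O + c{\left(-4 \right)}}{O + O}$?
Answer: $\frac{23655787}{1067} \approx 22170.0$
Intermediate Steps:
$c{\left(o \right)} = -4$ ($c{\left(o \right)} = \frac{\left(-4\right) o}{o} = -4$)
$l{\left(O \right)} = \frac{-4 + O}{2 O}$ ($l{\left(O \right)} = \frac{O - 4}{O + O} = \frac{-4 + O}{2 O}$)
$D{\left(p \right)} = \frac{-65 + p}{\frac{7}{6} + p}$ ($D{\left(p \right)} = \frac{p - 65}{p + \frac{-4 - 3}{2 \left(-3\right)}} = \frac{-65 + p}{p + \frac{1}{2} \left(- \frac{1}{3}\right) \left(-7\right)} = \frac{-65 + p}{p + \frac{7}{6}} = \frac{-65 + p}{\frac{7}{6} + p}$)
$22169 + D{\left(-79 - 100 \right)} = 22169 + \frac{6 \left(-65 - 179\right)}{7 + 6 \left(-79 - 100\right)} = 22169 + \frac{6 \left(-65 - 179\right)}{7 + 6 \left(-179\right)} = 22169 + 6 \frac{1}{7 - 1074} \left(-244\right) = 22169 + 6 \frac{1}{-1067} \left(-244\right) = 22169 + 6 \left(- \frac{1}{1067}\right) \left(-244\right) = 22169 + \frac{1464}{1067} = \frac{23655787}{1067}$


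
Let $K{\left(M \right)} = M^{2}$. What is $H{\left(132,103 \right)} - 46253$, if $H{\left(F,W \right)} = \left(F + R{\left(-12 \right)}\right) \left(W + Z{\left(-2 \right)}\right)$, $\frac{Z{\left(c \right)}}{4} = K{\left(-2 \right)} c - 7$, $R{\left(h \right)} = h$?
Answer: $-41093$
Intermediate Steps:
$Z{\left(c \right)} = -28 + 16 c$ ($Z{\left(c \right)} = 4 \left(\left(-2\right)^{2} c - 7\right) = 4 \left(4 c - 7\right) = 4 \left(-7 + 4 c\right) = -28 + 16 c$)
$H{\left(F,W \right)} = \left(-60 + W\right) \left(-12 + F\right)$ ($H{\left(F,W \right)} = \left(F - 12\right) \left(W + \left(-28 + 16 \left(-2\right)\right)\right) = \left(-12 + F\right) \left(W - 60\right) = \left(-12 + F\right) \left(-60 + W\right) = \left(-60 + W\right) \left(-12 + F\right)$)
$H{\left(132,103 \right)} - 46253 = \left(720 - 7920 - 1236 + 132 \cdot 103\right) - 46253 = \left(720 - 7920 - 1236 + 13596\right) - 46253 = 5160 - 46253 = -41093$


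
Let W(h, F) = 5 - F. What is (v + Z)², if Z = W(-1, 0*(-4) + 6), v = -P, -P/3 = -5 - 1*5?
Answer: 961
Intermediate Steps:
P = 30 (P = -3*(-5 - 1*5) = -3*(-5 - 5) = -3*(-10) = 30)
v = -30 (v = -1*30 = -30)
Z = -1 (Z = 5 - (0*(-4) + 6) = 5 - (0 + 6) = 5 - 1*6 = 5 - 6 = -1)
(v + Z)² = (-30 - 1)² = (-31)² = 961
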